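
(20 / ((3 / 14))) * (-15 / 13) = -1400 / 13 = -107.69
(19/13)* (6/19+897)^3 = 4955605568649/4693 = 1055956865.26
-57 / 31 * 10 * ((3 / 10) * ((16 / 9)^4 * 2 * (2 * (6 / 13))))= -9961472 / 97929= -101.72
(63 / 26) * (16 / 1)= 504 / 13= 38.77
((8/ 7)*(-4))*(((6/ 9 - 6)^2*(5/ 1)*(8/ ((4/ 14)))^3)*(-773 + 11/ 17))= 1686555852800/ 153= 11023240867.97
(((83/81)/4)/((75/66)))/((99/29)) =2407/36450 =0.07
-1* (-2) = 2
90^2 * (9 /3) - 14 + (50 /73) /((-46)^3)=86282426479 /3552764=24286.00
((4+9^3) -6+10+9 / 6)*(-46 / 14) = -4853 / 2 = -2426.50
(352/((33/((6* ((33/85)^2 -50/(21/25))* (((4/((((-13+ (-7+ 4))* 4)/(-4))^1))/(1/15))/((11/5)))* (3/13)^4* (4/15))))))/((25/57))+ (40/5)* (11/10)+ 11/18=-2513059928293/1430027849250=-1.76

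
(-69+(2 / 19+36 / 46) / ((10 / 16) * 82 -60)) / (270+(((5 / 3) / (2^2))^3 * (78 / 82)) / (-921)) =-0.26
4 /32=1 /8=0.12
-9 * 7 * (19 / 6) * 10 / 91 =-285 / 13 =-21.92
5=5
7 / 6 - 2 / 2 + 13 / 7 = 85 / 42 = 2.02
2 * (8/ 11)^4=8192/ 14641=0.56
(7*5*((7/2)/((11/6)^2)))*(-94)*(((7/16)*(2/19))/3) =-241815/4598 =-52.59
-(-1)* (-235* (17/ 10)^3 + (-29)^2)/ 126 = -2.49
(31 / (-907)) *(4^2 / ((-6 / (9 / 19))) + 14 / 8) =-1147 / 68932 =-0.02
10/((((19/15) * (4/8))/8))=2400/19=126.32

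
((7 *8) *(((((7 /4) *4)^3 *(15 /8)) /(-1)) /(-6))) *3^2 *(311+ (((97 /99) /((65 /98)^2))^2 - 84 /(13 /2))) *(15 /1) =127295255045621719 /518382150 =245562573.95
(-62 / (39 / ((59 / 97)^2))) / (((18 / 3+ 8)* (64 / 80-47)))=0.00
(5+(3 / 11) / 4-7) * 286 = -1105 / 2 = -552.50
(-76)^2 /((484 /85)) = 122740 /121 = 1014.38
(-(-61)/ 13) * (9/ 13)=549/ 169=3.25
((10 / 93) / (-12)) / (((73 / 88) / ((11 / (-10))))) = 0.01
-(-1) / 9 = 1 / 9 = 0.11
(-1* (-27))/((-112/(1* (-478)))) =6453/56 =115.23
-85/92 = -0.92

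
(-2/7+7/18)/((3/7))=13/54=0.24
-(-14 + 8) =6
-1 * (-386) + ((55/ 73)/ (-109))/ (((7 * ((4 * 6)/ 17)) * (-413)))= 213106157303/ 552088488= 386.00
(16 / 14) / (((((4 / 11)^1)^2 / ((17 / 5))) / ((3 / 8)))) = 6171 / 560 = 11.02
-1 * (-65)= 65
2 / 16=0.12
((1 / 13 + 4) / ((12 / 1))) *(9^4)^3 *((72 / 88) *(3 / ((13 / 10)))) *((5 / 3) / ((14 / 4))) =1122657407511975 / 13013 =86271990126.18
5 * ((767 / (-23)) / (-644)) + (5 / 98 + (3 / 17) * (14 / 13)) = 11456563 / 22914164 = 0.50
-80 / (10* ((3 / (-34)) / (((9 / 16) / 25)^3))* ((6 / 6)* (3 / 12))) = 4131 / 1000000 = 0.00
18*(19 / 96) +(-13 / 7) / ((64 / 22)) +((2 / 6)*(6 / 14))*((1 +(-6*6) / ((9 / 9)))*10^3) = -1119345 / 224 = -4997.08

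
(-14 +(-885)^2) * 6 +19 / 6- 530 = 28192435 / 6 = 4698739.17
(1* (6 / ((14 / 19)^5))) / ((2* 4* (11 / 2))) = 7428297 / 11832128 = 0.63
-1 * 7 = -7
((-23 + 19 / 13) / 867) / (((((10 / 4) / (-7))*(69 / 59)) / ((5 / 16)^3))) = 361375 / 199090944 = 0.00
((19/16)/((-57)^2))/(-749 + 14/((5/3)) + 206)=-0.00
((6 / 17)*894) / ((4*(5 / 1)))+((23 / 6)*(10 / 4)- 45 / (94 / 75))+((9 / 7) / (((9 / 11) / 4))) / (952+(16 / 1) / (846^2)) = -13690302603851 / 1299155351340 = -10.54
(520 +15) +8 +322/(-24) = 6355/12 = 529.58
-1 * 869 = -869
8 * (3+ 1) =32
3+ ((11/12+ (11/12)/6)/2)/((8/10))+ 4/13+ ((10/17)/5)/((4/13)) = 554813/127296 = 4.36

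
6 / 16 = 3 / 8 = 0.38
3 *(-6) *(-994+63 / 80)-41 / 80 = 286037 / 16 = 17877.31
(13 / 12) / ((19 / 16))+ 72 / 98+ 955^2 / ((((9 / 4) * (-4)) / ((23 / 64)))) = -19528308125 / 536256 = -36416.02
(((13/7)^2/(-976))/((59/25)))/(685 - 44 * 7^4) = 4225/296153993744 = 0.00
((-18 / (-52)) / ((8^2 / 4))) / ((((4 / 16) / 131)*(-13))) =-1179 / 1352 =-0.87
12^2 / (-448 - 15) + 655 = 303121 / 463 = 654.69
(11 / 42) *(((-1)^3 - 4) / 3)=-55 / 126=-0.44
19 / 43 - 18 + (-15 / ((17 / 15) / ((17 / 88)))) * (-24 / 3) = 1370 / 473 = 2.90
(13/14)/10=13/140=0.09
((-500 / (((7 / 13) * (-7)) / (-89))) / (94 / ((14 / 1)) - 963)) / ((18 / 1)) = 144625 / 210861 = 0.69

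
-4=-4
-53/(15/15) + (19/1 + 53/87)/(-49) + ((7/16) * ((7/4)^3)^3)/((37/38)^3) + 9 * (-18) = -16126218650213731/113211468152832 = -142.44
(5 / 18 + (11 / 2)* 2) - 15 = -67 / 18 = -3.72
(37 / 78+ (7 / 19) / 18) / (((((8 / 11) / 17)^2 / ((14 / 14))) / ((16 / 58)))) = 9616475 / 128934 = 74.58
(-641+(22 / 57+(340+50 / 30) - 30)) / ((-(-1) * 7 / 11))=-68750 / 133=-516.92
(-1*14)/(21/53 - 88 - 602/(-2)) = -371/5655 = -0.07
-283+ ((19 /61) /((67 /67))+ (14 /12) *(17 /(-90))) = -282.91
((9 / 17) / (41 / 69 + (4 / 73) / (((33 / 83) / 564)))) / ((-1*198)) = -5037 / 147547318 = -0.00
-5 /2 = -2.50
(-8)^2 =64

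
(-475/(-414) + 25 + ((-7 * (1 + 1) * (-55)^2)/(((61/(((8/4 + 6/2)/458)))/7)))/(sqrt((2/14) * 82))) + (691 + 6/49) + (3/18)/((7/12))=14556331/20286- 741125 * sqrt(574)/1145458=702.05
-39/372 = -13/124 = -0.10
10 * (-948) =-9480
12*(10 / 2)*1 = 60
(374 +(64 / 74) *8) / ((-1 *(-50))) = 7047 / 925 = 7.62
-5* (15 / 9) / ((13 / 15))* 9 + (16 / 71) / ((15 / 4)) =-1197293 / 13845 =-86.48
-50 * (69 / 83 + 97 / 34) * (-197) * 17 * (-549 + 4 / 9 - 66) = -283216099475 / 747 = -379138018.04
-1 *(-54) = 54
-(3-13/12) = -23/12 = -1.92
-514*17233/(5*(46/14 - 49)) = 31002167/800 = 38752.71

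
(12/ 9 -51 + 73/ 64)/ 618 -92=-10925669/ 118656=-92.08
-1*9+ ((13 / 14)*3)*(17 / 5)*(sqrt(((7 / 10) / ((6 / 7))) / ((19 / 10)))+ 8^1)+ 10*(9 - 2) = 221*sqrt(114) / 380+ 4787 / 35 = 142.98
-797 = -797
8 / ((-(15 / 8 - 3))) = 64 / 9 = 7.11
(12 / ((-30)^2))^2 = 0.00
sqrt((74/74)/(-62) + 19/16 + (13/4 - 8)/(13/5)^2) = sqrt(1217959)/1612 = 0.68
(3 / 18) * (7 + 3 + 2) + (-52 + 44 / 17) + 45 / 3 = -551 / 17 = -32.41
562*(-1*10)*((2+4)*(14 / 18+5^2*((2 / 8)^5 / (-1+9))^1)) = -80884445 / 3072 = -26329.57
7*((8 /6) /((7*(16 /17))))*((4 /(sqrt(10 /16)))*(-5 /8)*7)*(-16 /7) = 68*sqrt(10) /3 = 71.68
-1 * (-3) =3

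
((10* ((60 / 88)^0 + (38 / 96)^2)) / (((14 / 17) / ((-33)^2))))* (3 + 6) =246685725 / 1792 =137659.44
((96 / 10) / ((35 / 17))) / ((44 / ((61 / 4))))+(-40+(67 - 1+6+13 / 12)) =801557 / 23100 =34.70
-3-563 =-566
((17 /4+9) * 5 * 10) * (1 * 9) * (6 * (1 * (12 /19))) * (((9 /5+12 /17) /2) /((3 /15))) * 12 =548645400 /323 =1698592.57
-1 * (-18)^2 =-324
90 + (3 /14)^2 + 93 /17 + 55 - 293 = -142.48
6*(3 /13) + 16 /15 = 478 /195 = 2.45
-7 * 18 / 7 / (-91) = 0.20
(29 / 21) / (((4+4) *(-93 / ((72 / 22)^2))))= -522 / 26257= -0.02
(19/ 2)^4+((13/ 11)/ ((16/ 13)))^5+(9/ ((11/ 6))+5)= 1377302271010249/ 168874213376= 8155.79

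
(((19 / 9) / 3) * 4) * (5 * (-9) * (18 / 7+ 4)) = -17480 / 21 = -832.38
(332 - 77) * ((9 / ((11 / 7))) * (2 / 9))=3570 / 11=324.55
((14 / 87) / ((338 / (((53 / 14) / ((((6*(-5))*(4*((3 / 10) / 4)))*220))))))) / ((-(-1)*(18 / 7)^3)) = -18179 / 339561668160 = -0.00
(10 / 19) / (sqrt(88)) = 5*sqrt(22) / 418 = 0.06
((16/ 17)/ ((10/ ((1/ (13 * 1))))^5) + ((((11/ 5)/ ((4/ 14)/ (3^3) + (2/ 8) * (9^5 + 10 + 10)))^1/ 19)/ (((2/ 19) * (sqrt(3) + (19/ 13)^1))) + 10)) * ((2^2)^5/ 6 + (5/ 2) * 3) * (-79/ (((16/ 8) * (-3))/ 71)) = 18006051063 * sqrt(3)/ 1253808580 + 16476391577841590302413251/ 9892519918246225000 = 1665565.27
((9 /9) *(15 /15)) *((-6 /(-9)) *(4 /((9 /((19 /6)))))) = 76 /81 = 0.94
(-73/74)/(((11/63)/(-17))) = 78183/814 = 96.05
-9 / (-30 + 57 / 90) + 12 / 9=4334 / 2643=1.64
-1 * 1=-1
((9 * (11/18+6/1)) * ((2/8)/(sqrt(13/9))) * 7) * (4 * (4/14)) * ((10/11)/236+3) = 297.42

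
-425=-425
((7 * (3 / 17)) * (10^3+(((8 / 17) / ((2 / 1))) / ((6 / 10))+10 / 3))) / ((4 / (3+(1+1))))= 895825 / 578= 1549.87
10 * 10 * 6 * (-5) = -3000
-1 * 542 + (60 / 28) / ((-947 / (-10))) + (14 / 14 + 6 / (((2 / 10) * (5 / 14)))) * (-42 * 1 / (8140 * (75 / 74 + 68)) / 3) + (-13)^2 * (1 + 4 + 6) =490454925260 / 372397333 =1317.02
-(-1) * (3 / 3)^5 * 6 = 6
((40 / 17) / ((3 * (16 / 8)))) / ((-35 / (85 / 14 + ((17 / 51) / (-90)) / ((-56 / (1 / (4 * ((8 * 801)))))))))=-2353017601 / 34589358720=-0.07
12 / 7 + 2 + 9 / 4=167 / 28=5.96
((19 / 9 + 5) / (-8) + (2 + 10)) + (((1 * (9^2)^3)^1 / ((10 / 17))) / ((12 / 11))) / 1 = 298142401 / 360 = 828173.34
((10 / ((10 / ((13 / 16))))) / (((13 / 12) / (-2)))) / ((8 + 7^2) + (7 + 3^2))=-0.02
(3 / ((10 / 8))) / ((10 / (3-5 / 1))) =-12 / 25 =-0.48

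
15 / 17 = 0.88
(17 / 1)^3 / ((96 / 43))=211259 / 96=2200.61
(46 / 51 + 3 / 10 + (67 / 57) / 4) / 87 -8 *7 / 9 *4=-24.87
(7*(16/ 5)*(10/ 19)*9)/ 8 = 252/ 19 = 13.26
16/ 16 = 1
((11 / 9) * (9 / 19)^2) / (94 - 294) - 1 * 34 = -2454899 / 72200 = -34.00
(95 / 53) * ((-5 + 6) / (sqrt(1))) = 1.79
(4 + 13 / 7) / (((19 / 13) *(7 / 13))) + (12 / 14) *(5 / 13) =94067 / 12103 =7.77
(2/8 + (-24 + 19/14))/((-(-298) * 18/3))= -209/16688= -0.01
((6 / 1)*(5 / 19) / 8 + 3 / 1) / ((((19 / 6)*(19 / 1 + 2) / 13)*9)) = 351 / 5054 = 0.07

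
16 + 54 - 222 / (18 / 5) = 25 / 3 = 8.33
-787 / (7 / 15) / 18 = -3935 / 42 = -93.69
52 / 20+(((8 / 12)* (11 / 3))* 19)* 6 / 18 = 2441 / 135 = 18.08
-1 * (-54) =54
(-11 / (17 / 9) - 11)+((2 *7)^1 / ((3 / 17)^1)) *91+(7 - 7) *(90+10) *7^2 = 7202.51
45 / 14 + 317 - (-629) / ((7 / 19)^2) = 485519 / 98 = 4954.28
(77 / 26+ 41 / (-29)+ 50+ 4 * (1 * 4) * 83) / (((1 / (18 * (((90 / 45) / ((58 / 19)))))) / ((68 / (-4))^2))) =51404606001 / 10933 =4701784.14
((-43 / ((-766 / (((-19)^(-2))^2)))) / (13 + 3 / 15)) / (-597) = -215 / 3933339560172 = -0.00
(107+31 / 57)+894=57088 / 57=1001.54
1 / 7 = 0.14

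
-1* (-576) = 576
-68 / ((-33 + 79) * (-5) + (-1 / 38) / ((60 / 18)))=25840 / 87403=0.30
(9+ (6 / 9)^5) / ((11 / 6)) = 4438 / 891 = 4.98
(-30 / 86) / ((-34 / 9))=0.09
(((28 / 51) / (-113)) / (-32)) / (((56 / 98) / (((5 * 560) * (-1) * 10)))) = -42875 / 5763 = -7.44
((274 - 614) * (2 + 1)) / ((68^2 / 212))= -795 / 17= -46.76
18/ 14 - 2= -5/ 7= -0.71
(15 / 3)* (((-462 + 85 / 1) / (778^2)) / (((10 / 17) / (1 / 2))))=-6409 / 2421136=-0.00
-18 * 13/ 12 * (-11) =214.50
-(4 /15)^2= -16 /225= -0.07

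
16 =16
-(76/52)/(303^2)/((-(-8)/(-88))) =209/1193517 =0.00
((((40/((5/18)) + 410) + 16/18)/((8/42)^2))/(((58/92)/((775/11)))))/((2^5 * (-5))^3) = -7930699/19005440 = -0.42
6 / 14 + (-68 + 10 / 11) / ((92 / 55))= -12777 / 322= -39.68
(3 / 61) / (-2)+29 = 3535 / 122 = 28.98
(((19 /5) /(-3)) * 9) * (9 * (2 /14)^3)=-513 /1715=-0.30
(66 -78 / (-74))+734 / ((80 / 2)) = 63199 / 740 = 85.40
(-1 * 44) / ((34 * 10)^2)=-11 / 28900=-0.00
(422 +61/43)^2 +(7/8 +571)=2660417967/14792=179855.19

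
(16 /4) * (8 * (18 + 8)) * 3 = 2496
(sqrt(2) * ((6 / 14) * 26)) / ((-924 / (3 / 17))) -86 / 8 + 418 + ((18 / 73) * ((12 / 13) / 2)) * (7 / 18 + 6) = 1548681 / 3796 -39 * sqrt(2) / 18326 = 407.97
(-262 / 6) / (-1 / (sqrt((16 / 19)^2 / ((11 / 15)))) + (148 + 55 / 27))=-6113445120 / 21004604327 - 3225744 * sqrt(165) / 21004604327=-0.29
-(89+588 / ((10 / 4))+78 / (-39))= -322.20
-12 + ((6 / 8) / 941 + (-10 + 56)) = 127979 / 3764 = 34.00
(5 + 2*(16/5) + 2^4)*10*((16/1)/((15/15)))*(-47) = -206048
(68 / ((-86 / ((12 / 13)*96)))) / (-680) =288 / 2795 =0.10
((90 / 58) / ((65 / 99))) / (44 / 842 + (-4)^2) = 375111 / 2547766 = 0.15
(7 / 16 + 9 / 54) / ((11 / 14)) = 203 / 264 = 0.77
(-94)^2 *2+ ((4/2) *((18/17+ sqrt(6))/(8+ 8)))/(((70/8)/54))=27 *sqrt(6)/35+ 10515326/595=17674.71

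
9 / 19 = 0.47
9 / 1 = 9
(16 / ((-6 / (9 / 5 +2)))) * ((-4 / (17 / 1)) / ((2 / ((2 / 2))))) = 304 / 255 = 1.19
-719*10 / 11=-7190 / 11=-653.64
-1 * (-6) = 6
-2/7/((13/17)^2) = -578/1183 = -0.49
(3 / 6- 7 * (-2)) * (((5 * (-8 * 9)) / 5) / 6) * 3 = -522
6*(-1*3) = -18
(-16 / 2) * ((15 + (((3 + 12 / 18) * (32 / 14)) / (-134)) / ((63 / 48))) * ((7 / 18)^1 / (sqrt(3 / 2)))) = -1767188 * sqrt(6) / 113967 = -37.98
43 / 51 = 0.84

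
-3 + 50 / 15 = 1 / 3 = 0.33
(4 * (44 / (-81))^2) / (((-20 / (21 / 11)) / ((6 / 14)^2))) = -176 / 8505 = -0.02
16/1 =16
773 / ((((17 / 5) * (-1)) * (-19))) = 3865 / 323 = 11.97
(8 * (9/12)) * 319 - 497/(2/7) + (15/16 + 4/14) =19681/112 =175.72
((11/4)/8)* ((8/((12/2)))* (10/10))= 11/24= 0.46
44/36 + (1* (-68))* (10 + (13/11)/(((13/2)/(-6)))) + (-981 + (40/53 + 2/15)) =-41574812/26235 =-1584.71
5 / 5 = 1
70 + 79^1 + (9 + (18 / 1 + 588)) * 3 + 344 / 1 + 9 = 2347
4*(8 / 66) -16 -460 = -15692 / 33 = -475.52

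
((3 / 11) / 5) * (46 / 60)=23 / 550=0.04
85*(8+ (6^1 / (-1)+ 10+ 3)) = 1275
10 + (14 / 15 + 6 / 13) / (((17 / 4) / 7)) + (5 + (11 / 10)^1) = 18.40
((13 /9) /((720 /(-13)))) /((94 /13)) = -2197 /609120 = -0.00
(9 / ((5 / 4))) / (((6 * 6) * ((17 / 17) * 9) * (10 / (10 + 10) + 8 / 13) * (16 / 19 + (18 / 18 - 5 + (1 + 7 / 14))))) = -988 / 82215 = -0.01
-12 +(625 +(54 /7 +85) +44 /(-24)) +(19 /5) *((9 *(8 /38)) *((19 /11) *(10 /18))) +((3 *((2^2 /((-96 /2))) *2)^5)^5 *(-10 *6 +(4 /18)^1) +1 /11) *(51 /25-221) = 350101315906368071202023 /506743559792728473600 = 690.88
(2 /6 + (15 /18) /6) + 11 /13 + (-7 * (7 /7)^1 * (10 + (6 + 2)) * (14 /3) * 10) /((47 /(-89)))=11135.79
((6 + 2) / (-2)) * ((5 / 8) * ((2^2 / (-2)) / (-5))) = -1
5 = 5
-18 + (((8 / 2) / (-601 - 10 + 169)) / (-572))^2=-18.00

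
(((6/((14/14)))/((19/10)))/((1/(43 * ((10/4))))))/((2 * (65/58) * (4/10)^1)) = 93525/247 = 378.64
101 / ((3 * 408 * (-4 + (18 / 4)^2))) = 101 / 19890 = 0.01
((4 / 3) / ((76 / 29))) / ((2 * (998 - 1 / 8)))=0.00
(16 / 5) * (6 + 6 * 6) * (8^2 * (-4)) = -172032 / 5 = -34406.40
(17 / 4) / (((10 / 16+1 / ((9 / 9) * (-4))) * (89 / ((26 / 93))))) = 884 / 24831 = 0.04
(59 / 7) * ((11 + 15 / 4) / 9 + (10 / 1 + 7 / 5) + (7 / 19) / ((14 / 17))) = 388751 / 3420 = 113.67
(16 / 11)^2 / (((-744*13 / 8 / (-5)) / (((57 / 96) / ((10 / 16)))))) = 1216 / 146289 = 0.01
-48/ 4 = -12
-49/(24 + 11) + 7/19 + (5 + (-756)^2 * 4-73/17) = 3692122034/1615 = 2286143.67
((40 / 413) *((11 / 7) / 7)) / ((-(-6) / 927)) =67980 / 20237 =3.36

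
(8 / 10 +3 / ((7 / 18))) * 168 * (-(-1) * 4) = 28608 / 5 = 5721.60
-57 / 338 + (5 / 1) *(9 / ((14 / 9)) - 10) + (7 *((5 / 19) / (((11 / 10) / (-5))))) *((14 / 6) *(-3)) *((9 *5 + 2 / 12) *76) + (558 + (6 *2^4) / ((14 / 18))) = 7880301599 / 39039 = 201857.16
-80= -80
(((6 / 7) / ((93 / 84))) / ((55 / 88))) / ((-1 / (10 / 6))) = -64 / 31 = -2.06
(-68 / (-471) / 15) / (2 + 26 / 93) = 527 / 124815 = 0.00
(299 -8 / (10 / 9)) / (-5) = -58.36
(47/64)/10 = 47/640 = 0.07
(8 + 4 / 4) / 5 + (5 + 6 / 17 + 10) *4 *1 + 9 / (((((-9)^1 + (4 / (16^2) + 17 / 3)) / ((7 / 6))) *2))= 476703 / 7735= 61.63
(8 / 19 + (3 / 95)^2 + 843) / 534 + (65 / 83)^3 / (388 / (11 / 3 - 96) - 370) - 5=-488695905667249609 / 142816641269028150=-3.42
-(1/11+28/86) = -197/473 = -0.42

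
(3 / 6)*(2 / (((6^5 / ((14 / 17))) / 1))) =7 / 66096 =0.00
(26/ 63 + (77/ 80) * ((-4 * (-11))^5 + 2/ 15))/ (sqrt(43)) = 2000021513377 * sqrt(43)/ 541800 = 24206382.65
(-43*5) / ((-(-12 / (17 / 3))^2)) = 62135 / 1296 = 47.94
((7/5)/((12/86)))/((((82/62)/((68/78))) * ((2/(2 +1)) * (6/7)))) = 1110389/95940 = 11.57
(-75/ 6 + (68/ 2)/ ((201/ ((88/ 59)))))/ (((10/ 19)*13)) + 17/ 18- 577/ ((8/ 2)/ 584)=-779248006697/ 9250020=-84242.85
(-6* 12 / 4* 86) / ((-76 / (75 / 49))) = 29025 / 931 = 31.18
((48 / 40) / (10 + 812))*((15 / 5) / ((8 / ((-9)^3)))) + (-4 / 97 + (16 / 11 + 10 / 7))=99983777 / 40930120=2.44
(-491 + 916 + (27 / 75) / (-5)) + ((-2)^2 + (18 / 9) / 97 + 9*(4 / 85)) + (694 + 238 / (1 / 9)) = 673074834 / 206125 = 3265.37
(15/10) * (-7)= -10.50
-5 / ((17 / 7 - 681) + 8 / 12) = 105 / 14236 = 0.01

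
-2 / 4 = -1 / 2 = -0.50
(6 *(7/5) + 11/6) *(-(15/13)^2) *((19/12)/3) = -29165/4056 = -7.19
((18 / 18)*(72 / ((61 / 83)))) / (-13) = -7.54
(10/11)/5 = 2/11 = 0.18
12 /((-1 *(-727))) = 12 /727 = 0.02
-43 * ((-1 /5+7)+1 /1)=-335.40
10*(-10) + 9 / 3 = -97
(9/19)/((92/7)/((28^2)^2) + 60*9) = 9680832/11036148917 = 0.00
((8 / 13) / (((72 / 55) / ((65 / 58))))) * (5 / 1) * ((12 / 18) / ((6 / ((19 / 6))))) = 26125 / 28188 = 0.93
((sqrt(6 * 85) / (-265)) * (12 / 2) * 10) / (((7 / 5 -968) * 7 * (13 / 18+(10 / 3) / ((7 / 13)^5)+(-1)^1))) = 19208 * sqrt(510) / 42110032283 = 0.00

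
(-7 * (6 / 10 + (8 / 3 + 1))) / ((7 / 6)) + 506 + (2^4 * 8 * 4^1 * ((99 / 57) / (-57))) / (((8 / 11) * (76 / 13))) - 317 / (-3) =59919949 / 102885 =582.40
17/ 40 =0.42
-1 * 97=-97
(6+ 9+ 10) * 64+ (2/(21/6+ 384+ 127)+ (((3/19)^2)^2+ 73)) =224350421590/134100309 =1673.00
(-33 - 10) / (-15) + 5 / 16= 763 / 240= 3.18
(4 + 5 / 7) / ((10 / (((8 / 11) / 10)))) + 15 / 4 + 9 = 8949 / 700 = 12.78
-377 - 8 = -385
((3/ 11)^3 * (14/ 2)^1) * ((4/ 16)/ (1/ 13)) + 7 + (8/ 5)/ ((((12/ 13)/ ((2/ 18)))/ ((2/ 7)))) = 37816973/ 5031180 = 7.52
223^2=49729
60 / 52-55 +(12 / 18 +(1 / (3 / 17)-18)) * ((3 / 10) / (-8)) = -11109 / 208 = -53.41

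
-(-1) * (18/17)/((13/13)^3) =18/17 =1.06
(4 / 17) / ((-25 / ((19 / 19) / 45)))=-4 / 19125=-0.00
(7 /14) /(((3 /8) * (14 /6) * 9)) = 4 /63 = 0.06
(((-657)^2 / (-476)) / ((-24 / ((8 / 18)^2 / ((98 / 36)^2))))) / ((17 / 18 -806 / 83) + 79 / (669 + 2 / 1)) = -288477933084 / 2477201158859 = -0.12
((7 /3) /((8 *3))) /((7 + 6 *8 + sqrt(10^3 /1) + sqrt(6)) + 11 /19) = 133 /(72 *(19 *sqrt(6) + 190 *sqrt(10) + 1056)) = 0.00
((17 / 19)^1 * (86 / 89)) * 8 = 11696 / 1691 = 6.92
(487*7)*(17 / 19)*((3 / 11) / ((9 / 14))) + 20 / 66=811532 / 627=1294.31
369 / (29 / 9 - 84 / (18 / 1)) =-255.46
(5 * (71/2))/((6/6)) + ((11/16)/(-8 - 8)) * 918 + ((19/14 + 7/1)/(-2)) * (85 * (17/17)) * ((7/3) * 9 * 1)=-937049/128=-7320.70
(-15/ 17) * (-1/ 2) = 15/ 34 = 0.44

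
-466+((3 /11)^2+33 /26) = -1461809 /3146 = -464.66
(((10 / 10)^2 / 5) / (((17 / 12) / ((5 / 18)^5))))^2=390625 / 7165729364544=0.00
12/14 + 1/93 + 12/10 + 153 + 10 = 537296/3255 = 165.07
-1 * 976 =-976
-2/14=-1/7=-0.14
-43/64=-0.67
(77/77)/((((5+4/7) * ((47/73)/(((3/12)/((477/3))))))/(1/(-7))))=-73/1165788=-0.00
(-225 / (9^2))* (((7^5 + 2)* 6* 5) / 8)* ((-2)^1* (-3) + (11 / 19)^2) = -1601757625 / 1444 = -1109250.43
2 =2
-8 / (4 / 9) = -18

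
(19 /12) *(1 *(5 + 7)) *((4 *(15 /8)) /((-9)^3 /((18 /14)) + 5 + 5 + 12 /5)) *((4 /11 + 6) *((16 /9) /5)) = -53200 /91509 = -0.58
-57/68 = -0.84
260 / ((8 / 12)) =390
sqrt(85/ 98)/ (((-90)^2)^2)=sqrt(170)/ 918540000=0.00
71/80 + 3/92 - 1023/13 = -77.77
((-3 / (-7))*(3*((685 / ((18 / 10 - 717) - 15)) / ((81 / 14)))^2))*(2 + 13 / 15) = 0.10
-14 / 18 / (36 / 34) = -119 / 162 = -0.73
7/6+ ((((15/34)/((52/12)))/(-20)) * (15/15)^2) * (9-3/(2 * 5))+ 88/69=2925053/1219920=2.40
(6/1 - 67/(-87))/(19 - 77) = -589/5046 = -0.12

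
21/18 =7/6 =1.17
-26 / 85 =-0.31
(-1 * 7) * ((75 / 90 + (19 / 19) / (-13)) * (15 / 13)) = -2065 / 338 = -6.11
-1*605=-605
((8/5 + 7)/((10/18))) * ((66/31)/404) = 12771/156550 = 0.08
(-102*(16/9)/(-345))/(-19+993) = 272/504045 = 0.00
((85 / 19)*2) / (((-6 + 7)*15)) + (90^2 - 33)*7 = 3218767 / 57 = 56469.60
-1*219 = -219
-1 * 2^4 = -16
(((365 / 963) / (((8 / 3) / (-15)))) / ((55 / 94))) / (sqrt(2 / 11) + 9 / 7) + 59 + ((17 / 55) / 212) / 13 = 840595* sqrt(22) / 3733444 + 1061963037 / 19026205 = 56.87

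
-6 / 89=-0.07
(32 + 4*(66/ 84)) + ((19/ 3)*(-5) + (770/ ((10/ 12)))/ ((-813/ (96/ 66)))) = 1.82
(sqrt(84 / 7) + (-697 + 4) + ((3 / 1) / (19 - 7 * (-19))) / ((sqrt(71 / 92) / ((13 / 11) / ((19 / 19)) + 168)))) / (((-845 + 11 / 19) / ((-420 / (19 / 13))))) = -45045 / 191 + 130 * sqrt(3) / 191 + 362895 * sqrt(1633) / 11336996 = -233.37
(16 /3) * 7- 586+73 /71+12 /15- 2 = -548.84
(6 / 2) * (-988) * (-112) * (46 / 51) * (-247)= -1257273472 / 17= -73957263.06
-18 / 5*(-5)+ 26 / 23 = 19.13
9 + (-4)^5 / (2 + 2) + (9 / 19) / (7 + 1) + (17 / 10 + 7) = -181063 / 760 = -238.24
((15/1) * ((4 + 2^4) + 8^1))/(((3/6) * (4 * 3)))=70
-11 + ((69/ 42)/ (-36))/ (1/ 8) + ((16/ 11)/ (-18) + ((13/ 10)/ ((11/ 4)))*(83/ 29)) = -338062/ 33495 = -10.09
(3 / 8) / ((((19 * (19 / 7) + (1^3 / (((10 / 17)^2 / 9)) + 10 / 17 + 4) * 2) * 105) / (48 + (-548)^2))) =490960 / 51613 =9.51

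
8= 8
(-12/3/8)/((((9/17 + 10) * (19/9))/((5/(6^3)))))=-85/163248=-0.00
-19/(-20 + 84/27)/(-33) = -3/88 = -0.03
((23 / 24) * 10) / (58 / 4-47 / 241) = 0.67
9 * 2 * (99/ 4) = 891/ 2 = 445.50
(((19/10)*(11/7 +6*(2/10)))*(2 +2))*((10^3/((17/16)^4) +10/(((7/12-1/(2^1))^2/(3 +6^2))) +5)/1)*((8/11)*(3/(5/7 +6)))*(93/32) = 489154882624821/431803570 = 1132818.06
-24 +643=619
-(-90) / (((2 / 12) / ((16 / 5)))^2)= 165888 / 5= 33177.60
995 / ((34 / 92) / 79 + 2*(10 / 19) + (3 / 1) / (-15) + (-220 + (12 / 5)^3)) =-8587596250 / 1772054287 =-4.85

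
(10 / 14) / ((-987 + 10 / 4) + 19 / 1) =-10 / 13517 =-0.00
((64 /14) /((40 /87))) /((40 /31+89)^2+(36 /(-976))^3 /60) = 0.00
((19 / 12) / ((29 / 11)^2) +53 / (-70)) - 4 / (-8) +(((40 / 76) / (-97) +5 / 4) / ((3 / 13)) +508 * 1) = 83547966574 / 162746115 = 513.36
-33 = -33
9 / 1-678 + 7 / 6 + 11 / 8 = -15995 / 24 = -666.46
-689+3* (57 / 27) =-2048 / 3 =-682.67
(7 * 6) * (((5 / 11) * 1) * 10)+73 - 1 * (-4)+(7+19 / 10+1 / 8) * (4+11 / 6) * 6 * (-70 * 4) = -969948 / 11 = -88177.09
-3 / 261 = -1 / 87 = -0.01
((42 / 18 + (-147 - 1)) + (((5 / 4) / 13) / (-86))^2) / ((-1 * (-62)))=-8739468533 / 3719773824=-2.35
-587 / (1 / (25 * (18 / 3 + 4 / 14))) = -645700 / 7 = -92242.86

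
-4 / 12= -1 / 3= -0.33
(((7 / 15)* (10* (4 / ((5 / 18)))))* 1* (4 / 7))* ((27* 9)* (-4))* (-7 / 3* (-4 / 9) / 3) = -64512 / 5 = -12902.40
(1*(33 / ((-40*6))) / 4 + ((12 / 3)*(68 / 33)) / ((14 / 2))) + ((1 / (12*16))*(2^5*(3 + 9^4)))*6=485295379 / 73920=6565.14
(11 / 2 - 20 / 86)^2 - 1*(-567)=4398741 / 7396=594.75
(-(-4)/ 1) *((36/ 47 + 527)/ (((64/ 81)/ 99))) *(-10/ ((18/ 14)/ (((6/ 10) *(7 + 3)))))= -2320631775/ 188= -12343786.04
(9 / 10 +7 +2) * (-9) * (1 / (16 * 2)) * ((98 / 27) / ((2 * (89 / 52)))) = -21021 / 7120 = -2.95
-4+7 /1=3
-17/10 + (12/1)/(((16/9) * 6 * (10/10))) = -23/40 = -0.58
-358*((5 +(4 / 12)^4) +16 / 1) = -609316 / 81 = -7522.42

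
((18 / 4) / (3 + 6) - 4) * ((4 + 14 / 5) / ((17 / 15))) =-21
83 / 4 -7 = 55 / 4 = 13.75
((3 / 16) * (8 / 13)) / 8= 3 / 208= 0.01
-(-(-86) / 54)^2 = -1849 / 729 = -2.54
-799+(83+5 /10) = -1431 /2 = -715.50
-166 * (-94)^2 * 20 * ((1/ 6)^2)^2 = -1833470/ 81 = -22635.43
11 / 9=1.22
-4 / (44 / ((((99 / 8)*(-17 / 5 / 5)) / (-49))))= -153 / 9800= -0.02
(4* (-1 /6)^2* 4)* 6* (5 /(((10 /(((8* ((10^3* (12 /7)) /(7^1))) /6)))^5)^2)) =4398046511104000000000000000000000 /239376798892836003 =18372902183694559.45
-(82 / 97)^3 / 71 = -551368 / 64799783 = -0.01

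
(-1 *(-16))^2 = 256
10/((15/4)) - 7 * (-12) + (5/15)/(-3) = 779/9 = 86.56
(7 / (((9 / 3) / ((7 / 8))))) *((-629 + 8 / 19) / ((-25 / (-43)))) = -8387967 / 3800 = -2207.36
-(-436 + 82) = 354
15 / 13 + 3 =54 / 13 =4.15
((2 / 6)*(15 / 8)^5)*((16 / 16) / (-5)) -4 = -181697 / 32768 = -5.54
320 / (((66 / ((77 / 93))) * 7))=160 / 279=0.57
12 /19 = 0.63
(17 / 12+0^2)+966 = 11609 / 12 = 967.42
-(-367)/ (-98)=-367/ 98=-3.74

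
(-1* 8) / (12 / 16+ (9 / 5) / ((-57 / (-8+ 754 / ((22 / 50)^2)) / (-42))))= -367840 / 237056613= -0.00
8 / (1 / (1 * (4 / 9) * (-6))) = -64 / 3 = -21.33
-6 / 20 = -3 / 10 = -0.30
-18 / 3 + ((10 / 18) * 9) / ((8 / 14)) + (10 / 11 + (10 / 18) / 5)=1493 / 396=3.77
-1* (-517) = 517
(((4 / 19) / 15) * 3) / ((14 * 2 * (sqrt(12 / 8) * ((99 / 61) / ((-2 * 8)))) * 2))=-488 * sqrt(6) / 197505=-0.01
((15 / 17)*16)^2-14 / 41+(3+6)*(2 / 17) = 2370100 / 11849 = 200.03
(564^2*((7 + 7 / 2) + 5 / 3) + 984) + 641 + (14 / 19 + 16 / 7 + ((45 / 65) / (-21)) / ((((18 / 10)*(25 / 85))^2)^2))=14640509764502 / 3781323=3871795.60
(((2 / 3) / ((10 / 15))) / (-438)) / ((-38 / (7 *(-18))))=-21 / 2774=-0.01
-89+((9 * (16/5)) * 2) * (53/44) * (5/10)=-2987/55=-54.31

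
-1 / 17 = -0.06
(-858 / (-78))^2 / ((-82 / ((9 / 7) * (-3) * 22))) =35937 / 287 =125.22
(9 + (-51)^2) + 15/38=99195/38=2610.39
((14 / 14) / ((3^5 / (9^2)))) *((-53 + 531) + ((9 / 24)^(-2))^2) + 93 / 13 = 579181 / 3159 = 183.34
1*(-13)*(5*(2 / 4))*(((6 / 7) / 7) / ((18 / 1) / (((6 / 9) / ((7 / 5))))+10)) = -975 / 11711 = -0.08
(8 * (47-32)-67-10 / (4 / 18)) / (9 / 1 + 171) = 2 / 45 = 0.04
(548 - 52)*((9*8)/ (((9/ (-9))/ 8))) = -285696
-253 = -253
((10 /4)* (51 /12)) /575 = 17 /920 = 0.02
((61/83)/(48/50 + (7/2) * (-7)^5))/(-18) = 1525/2197059219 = 0.00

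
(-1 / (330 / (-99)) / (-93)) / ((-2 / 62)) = 1 / 10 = 0.10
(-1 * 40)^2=1600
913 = 913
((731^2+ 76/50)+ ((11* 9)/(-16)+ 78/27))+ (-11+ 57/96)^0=1923696797/3600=534360.22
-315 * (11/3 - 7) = 1050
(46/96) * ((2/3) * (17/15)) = 391/1080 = 0.36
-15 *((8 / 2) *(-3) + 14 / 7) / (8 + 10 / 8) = 600 / 37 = 16.22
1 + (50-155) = -104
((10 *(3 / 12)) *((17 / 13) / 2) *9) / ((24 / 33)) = 8415 / 416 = 20.23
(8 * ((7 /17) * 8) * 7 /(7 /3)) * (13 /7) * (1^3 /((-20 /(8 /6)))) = -832 /85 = -9.79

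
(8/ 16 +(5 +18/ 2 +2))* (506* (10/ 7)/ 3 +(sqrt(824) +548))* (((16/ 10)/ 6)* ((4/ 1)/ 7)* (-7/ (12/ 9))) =-364496/ 35 - 132* sqrt(206)/ 5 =-10793.08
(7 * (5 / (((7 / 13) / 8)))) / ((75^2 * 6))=52 / 3375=0.02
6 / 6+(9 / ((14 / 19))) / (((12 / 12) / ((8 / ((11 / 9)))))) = 6233 / 77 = 80.95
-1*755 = -755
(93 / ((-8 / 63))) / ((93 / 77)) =-606.38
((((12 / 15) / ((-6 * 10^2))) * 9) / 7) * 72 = -108 / 875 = -0.12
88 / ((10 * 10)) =22 / 25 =0.88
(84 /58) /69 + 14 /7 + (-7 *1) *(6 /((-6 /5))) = 24693 /667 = 37.02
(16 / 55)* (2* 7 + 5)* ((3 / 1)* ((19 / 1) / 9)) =5776 / 165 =35.01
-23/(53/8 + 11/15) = -2760/883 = -3.13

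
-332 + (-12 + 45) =-299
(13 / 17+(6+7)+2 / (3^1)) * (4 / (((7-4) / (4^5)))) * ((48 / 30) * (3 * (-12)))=-96468992 / 85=-1134929.32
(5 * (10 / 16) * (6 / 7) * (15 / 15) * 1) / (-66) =-25 / 616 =-0.04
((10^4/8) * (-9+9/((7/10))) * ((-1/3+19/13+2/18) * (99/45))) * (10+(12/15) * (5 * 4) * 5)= 107662500/91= 1183104.40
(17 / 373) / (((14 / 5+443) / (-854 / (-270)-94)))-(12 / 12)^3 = -22656730 / 22448259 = -1.01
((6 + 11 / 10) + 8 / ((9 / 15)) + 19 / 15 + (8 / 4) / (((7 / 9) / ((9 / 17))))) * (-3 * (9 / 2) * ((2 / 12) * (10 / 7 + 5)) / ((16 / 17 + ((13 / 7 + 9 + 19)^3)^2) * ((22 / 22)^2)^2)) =-1779047361 / 3778290713910616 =-0.00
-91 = -91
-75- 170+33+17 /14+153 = -809 /14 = -57.79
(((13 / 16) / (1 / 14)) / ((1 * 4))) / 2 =91 / 64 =1.42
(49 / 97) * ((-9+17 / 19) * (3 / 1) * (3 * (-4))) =271656 / 1843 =147.40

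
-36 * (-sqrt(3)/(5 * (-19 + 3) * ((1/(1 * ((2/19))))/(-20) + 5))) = -0.17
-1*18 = -18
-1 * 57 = -57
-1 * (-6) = 6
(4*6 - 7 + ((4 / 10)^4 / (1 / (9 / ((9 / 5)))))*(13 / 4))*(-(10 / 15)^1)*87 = -126266 / 125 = -1010.13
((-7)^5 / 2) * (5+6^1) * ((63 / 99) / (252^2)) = -2401 / 2592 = -0.93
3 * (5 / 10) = 3 / 2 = 1.50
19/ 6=3.17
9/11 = 0.82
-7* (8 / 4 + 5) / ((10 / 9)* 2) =-441 / 20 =-22.05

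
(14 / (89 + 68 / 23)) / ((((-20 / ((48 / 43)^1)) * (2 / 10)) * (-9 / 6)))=2576 / 90945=0.03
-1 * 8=-8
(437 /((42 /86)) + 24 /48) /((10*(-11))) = -37603 /4620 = -8.14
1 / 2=0.50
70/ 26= 35/ 13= 2.69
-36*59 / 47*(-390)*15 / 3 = 4141800 / 47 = 88123.40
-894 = -894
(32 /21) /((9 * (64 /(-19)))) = -19 /378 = -0.05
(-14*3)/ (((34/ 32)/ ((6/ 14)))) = -288/ 17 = -16.94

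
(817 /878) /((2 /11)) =8987 /1756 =5.12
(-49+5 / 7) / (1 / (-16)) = 5408 / 7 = 772.57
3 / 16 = 0.19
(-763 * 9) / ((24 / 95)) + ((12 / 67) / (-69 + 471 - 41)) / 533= -2803358317209 / 103133368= -27181.87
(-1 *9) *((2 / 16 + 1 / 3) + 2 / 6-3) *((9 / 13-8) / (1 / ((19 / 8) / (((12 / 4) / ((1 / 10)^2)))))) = -19133 / 16640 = -1.15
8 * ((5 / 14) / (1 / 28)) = 80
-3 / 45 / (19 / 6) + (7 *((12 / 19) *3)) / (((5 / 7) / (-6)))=-10586 / 95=-111.43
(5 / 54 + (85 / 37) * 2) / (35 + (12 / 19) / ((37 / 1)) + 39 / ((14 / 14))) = 177935 / 2809836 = 0.06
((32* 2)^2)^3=68719476736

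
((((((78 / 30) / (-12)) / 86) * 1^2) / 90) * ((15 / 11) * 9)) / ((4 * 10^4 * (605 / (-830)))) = 1079 / 91572800000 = 0.00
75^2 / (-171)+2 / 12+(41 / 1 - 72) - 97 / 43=-323453 / 4902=-65.98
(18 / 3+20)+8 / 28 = 184 / 7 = 26.29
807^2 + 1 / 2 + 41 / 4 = 2605039 / 4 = 651259.75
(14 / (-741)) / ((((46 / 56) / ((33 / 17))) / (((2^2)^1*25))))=-431200 / 96577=-4.46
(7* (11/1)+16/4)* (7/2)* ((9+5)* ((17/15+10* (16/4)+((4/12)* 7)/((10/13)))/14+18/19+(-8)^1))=-1175769/76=-15470.64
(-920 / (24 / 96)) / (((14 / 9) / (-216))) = 3576960 / 7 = 510994.29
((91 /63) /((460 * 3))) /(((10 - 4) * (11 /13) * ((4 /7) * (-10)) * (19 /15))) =-0.00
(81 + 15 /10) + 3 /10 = 414 /5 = 82.80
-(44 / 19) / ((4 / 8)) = -88 / 19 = -4.63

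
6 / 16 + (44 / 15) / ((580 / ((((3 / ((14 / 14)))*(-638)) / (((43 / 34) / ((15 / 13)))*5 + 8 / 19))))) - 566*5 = -6476236193 / 2287400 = -2831.27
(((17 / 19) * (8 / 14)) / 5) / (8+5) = 68 / 8645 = 0.01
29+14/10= 152/5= 30.40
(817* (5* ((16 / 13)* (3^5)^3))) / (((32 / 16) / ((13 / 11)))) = 468922280760 / 11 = 42629298250.91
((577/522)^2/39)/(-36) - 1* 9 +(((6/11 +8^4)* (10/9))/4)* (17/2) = 40665926488237/4208242896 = 9663.40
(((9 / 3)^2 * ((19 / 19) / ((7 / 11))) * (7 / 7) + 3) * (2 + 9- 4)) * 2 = 240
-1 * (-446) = 446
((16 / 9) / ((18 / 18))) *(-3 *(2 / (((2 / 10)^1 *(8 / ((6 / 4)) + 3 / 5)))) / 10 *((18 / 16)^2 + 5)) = -2005 / 356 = -5.63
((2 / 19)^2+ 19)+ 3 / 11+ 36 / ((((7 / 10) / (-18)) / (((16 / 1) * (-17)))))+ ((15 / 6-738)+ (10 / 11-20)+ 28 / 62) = 432679336883 / 1723414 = 251059.43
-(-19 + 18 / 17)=305 / 17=17.94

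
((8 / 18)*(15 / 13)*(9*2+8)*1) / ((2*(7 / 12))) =80 / 7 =11.43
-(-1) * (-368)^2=135424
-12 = -12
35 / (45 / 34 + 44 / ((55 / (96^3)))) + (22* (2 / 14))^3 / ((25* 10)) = 640861791254 / 5158905262875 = 0.12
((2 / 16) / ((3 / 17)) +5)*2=137 / 12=11.42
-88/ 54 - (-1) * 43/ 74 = -2095/ 1998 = -1.05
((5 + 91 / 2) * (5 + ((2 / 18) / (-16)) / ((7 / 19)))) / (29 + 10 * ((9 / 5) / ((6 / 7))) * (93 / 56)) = 507121 / 128772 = 3.94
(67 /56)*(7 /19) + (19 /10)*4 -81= -72.96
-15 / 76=-0.20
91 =91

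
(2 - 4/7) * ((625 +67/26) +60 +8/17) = 1520585/1547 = 982.93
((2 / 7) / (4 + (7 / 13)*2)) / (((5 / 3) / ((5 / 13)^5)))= 625 / 2199197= 0.00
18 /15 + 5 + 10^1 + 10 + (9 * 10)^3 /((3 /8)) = 9720131 /5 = 1944026.20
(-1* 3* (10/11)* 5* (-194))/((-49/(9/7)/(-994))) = 37189800/539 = 68997.77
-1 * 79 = -79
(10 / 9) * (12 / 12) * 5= 50 / 9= 5.56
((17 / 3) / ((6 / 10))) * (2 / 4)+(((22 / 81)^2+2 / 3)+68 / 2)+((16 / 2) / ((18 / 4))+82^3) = 7235592053 / 13122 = 551409.24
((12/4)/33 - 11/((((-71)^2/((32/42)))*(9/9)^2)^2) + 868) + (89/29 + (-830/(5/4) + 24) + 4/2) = 833520873255034/3574889871399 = 233.16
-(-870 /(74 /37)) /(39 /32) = 4640 /13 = 356.92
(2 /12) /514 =1 /3084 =0.00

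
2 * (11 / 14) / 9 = 11 / 63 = 0.17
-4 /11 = -0.36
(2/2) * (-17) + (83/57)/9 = -8638/513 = -16.84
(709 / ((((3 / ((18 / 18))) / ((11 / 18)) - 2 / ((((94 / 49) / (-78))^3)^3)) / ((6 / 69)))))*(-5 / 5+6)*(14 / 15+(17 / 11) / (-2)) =42053565787782675559 / 515962282199182462743099311606580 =0.00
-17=-17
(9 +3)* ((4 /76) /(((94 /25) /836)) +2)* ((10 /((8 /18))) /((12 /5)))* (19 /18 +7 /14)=2397.87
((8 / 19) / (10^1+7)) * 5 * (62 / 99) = 2480 / 31977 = 0.08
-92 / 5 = -18.40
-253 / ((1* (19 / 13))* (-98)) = 3289 / 1862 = 1.77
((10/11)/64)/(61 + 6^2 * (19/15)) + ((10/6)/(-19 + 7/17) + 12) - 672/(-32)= 1463363821/44464992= 32.91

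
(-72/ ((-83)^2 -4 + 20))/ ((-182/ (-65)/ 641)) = -23076/ 9667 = -2.39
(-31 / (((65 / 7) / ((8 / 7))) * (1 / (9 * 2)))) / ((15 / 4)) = -5952 / 325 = -18.31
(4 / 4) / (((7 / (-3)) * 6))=-1 / 14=-0.07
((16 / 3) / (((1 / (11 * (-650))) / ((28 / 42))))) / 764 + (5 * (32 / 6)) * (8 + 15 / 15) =355360 / 1719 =206.72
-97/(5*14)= -97/70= -1.39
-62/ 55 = -1.13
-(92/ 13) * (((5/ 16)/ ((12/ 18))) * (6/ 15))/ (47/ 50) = -1725/ 1222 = -1.41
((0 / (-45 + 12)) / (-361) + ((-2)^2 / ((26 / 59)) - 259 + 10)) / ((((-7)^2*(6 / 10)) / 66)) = -343090 / 637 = -538.60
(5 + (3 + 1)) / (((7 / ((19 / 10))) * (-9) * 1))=-19 / 70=-0.27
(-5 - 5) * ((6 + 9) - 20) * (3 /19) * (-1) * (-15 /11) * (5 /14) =3.84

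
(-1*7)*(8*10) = -560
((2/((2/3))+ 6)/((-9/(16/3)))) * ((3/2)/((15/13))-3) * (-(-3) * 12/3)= 108.80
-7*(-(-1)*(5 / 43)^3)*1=-875 / 79507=-0.01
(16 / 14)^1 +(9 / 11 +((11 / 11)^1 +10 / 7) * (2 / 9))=1733 / 693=2.50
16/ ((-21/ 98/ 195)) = -14560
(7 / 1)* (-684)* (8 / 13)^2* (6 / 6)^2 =-306432 / 169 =-1813.21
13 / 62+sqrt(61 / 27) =13 / 62+sqrt(183) / 9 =1.71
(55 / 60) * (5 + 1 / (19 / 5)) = 275 / 57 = 4.82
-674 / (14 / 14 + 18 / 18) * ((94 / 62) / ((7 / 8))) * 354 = -44856048 / 217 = -206709.90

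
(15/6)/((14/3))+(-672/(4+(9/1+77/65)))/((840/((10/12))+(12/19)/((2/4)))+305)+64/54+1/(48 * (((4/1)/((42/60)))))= 2351144176631/1392446885760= 1.69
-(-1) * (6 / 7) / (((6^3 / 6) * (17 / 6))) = 1 / 119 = 0.01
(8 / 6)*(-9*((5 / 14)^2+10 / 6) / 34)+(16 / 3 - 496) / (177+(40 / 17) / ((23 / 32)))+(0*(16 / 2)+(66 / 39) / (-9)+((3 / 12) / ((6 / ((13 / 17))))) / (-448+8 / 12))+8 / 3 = -64643431157807 / 73753458931152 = -0.88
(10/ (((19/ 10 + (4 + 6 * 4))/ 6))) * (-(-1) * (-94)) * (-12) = 676800/ 299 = 2263.55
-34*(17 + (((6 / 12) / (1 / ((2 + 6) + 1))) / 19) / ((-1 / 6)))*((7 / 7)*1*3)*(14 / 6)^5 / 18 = -84572824 / 13851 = -6105.90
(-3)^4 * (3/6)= 40.50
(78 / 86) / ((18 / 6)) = 13 / 43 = 0.30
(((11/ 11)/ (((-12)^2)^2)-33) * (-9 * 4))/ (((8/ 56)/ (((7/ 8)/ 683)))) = 33530063/ 3147264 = 10.65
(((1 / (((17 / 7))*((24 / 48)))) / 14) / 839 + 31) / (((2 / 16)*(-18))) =-1768616 / 128367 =-13.78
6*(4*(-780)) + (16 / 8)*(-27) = -18774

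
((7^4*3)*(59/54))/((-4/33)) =-1558249/24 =-64927.04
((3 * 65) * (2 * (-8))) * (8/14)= -12480/7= -1782.86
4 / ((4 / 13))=13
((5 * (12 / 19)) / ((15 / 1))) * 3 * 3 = 1.89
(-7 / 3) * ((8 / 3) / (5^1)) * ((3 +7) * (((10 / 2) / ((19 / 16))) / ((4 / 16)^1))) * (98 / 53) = -387.54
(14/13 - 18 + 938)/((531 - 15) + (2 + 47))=1.63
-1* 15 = -15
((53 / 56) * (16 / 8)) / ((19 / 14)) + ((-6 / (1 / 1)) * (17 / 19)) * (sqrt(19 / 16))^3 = 53 / 38 - 51 * sqrt(19) / 32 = -5.55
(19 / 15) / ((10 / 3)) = 19 / 50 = 0.38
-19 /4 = -4.75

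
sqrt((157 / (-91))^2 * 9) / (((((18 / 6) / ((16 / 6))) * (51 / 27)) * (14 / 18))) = 3.13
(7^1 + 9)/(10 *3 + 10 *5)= 1/5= 0.20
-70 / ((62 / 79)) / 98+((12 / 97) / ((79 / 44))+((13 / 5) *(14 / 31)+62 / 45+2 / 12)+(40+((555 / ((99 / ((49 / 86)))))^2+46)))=1313602015669439 / 13393168774524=98.08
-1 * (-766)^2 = -586756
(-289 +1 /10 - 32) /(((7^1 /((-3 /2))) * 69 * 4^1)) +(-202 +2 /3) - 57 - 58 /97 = -969561301 /3748080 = -258.68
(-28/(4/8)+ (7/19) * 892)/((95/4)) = 11.48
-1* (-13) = 13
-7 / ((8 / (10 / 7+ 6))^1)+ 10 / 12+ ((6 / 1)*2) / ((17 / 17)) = 19 / 3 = 6.33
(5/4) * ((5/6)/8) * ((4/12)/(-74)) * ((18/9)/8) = -25/170496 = -0.00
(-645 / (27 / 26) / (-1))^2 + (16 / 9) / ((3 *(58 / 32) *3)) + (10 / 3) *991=304651562 / 783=389082.45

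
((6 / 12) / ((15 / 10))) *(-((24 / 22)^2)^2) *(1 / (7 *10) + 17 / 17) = -245376 / 512435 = -0.48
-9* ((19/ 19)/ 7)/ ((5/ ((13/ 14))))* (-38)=2223/ 245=9.07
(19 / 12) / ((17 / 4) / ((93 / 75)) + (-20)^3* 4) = -589 / 11902725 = -0.00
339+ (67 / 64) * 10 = 11183 / 32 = 349.47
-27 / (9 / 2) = -6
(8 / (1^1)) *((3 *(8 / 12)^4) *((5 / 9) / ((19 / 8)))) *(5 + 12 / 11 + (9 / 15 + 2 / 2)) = 48128 / 5643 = 8.53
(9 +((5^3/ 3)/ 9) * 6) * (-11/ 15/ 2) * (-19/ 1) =69179/ 270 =256.22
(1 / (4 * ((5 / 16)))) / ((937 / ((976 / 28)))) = 976 / 32795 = 0.03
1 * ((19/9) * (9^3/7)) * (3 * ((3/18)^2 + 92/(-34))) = -840807/476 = -1766.40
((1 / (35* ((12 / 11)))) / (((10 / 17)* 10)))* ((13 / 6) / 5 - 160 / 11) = -79169 / 1260000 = -0.06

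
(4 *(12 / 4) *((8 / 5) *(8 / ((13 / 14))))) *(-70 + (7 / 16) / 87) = -21824992 / 1885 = -11578.25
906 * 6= 5436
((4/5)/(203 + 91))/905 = 2/665175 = 0.00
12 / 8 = 3 / 2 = 1.50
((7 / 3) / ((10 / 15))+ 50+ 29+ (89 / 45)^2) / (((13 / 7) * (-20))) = -2449769 / 1053000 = -2.33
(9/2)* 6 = 27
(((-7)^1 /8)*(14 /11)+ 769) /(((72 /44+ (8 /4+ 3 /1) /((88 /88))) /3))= 101361 /292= 347.13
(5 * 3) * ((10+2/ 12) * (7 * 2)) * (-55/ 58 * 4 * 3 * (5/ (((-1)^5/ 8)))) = 28182000/ 29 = 971793.10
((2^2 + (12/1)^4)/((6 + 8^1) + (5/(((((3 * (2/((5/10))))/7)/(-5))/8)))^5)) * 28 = -0.00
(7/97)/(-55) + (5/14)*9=239977/74690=3.21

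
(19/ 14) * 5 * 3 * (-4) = -570/ 7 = -81.43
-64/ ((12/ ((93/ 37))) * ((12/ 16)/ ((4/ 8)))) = -992/ 111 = -8.94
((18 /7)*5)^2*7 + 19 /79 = 640033 /553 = 1157.38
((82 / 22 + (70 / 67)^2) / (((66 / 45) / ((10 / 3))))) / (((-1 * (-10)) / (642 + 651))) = 1538340285 / 1086338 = 1416.08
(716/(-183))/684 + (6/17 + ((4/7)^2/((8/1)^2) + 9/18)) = 88870259/104268276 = 0.85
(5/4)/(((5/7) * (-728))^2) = 1/216320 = 0.00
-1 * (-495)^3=121287375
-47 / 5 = -9.40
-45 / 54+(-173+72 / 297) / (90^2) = -228451 / 267300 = -0.85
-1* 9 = -9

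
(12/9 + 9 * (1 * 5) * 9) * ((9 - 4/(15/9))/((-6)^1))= -13409/30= -446.97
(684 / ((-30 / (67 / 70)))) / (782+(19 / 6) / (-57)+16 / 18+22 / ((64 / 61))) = -366624 / 13503875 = -0.03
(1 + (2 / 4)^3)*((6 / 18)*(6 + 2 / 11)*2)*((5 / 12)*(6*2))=255 / 11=23.18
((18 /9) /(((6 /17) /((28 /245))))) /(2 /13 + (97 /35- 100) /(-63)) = 18564 /48649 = 0.38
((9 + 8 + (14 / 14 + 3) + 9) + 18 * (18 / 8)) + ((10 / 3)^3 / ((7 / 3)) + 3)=11261 / 126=89.37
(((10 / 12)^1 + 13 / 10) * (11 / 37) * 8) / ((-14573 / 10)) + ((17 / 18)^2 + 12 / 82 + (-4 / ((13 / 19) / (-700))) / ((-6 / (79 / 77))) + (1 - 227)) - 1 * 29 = -75144746726953 / 78790206924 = -953.73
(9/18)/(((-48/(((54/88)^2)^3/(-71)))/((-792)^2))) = 10460353203/2128918528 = 4.91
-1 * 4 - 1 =-5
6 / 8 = 0.75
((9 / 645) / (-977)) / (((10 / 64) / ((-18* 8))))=13824 / 1050275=0.01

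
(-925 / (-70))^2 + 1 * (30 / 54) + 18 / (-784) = 617929 / 3528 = 175.15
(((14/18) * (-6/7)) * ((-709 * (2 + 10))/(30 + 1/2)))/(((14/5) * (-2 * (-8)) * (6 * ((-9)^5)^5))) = -3545/3678509288933052664858755876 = -0.00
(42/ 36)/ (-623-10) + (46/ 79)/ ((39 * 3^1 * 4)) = -1168/ 1950273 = -0.00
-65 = -65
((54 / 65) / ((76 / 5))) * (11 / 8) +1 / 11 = 7219 / 43472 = 0.17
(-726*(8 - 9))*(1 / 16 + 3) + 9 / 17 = 302451 / 136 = 2223.90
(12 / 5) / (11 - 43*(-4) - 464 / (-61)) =732 / 58135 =0.01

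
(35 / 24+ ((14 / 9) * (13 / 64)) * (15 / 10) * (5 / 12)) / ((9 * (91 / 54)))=545 / 4992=0.11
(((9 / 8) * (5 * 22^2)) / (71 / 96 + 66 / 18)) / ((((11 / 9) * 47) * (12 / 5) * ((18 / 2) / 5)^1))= 5500 / 2209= 2.49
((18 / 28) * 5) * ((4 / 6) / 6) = 5 / 14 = 0.36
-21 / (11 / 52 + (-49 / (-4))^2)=-1456 / 10419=-0.14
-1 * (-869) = 869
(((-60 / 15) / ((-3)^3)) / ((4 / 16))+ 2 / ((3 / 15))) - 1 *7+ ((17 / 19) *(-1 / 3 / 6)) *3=3533 / 1026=3.44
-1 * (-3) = 3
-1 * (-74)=74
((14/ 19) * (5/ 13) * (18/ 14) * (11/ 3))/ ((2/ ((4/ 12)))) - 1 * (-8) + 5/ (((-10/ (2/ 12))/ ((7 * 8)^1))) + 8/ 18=4.00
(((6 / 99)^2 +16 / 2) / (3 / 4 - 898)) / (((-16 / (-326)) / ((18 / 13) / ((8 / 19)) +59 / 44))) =-470254348 / 558904203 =-0.84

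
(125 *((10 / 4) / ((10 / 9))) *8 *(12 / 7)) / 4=6750 / 7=964.29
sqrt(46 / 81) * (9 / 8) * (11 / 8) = 11 * sqrt(46) / 64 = 1.17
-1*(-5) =5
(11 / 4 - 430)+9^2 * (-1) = -2033 / 4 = -508.25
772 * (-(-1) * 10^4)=7720000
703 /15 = 46.87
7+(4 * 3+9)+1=29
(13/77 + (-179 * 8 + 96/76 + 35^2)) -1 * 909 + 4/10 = -8150139/7315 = -1114.17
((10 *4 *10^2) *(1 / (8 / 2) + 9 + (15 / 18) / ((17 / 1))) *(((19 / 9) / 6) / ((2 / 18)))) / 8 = 4505375 / 306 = 14723.45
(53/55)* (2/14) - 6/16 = -731/3080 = -0.24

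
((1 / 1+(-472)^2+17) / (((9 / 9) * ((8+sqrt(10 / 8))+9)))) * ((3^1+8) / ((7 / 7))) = 166655896 / 1151 - 4901644 * sqrt(5) / 1151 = 135269.75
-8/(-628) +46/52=3663/4082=0.90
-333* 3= -999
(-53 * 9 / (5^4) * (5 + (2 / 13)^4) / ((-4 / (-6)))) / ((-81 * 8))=2523171 / 285610000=0.01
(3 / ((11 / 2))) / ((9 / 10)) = 20 / 33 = 0.61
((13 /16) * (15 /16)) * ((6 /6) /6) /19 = 65 /9728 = 0.01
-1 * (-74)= 74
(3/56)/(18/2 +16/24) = 9/1624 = 0.01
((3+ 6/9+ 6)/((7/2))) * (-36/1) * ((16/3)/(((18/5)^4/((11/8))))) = -4.34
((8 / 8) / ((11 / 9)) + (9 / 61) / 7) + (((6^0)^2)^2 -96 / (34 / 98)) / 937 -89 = -6618070378 / 74818513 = -88.45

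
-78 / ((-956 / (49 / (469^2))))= 39 / 2145742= 0.00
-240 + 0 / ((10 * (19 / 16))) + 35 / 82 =-239.57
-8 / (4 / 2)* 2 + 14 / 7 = -6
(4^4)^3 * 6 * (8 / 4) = 201326592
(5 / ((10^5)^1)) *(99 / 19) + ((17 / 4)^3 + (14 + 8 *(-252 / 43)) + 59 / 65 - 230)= -78684677193 / 424840000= -185.21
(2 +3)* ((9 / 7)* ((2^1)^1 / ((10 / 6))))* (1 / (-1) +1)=0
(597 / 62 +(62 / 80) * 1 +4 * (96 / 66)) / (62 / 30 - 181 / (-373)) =247602249 / 38950384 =6.36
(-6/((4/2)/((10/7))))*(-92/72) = 5.48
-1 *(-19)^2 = -361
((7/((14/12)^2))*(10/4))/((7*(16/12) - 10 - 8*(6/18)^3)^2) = 13.87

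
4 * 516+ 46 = 2110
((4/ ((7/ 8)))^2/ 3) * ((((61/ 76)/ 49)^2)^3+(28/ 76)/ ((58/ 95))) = 15558754488188214194183/ 3701281829298172656404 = 4.20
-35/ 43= -0.81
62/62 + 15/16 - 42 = -641/16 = -40.06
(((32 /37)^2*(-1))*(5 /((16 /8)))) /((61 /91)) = -2.79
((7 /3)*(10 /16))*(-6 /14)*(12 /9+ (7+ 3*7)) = -55 /3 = -18.33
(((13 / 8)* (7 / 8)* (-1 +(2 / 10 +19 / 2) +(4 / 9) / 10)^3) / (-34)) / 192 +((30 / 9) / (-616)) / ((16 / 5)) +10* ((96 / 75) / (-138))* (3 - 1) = -179530509304483 / 539394121728000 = -0.33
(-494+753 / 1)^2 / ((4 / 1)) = 67081 / 4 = 16770.25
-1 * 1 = -1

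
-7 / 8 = -0.88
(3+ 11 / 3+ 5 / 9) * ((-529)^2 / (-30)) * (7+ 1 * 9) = -29103464 / 27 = -1077906.07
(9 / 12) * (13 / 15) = 13 / 20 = 0.65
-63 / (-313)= 63 / 313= 0.20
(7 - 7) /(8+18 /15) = 0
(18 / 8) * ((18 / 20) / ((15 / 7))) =189 / 200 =0.94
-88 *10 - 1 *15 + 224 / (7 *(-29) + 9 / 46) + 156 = -6904435 / 9329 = -740.10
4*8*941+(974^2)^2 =899986183088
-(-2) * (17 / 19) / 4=17 / 38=0.45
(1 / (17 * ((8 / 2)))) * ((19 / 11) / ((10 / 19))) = 361 / 7480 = 0.05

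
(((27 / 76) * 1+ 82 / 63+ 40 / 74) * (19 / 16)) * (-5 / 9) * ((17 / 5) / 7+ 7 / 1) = -50995811 / 4699296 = -10.85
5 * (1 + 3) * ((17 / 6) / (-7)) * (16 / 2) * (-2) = 2720 / 21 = 129.52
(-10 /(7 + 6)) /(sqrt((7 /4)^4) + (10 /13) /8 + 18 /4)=-160 /1593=-0.10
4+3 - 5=2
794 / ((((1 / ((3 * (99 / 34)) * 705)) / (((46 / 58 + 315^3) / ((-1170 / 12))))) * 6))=-128798224801686 / 493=-261254005682.93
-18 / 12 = -3 / 2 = -1.50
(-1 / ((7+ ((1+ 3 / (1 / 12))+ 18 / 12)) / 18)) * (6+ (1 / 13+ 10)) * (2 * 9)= -135432 / 1183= -114.48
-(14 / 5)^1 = -14 / 5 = -2.80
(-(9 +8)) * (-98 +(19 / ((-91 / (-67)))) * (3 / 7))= 1564.08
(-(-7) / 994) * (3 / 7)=3 / 994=0.00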